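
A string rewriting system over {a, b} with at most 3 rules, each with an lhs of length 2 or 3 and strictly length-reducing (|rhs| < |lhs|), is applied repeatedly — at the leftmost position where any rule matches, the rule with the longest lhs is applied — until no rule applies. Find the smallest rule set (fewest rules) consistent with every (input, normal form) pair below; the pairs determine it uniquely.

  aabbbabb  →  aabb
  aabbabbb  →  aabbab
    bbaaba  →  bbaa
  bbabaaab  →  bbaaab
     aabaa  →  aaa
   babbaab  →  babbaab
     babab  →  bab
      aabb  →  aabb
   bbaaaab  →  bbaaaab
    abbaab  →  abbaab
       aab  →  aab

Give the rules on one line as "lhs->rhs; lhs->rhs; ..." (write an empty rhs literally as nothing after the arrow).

  | aabbbabb => aababb => aabb
  | aabbabbb => aabbab
  | bbaaba => bbaa
  | bbabaaab => bbaaab

aba->a; bbb->b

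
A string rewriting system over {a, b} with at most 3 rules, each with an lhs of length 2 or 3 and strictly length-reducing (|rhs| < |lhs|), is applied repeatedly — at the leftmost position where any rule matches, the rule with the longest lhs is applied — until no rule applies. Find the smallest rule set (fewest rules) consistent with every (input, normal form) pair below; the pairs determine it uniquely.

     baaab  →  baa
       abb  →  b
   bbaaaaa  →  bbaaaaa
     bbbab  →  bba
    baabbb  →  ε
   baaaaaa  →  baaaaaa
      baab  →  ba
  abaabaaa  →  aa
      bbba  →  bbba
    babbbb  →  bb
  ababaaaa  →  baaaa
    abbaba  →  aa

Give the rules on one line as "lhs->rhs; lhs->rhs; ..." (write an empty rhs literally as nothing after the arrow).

  | baaab => baa
  | abb => b
  | bbaaaaa
  | bbbab => bba

ab->; aba->; bab->a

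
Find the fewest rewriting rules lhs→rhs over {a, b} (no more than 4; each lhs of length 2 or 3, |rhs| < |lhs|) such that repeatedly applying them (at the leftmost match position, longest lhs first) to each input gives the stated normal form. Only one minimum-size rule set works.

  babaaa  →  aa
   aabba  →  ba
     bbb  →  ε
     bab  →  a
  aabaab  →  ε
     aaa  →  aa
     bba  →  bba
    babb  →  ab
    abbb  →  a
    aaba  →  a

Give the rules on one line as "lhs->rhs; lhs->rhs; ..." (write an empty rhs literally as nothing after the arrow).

  | babaaa => aaaa => aaa => aa
  | aabba => ba
  | bbb => ε
  | bab => a

aaa->aa; aab->; bab->a; bbb->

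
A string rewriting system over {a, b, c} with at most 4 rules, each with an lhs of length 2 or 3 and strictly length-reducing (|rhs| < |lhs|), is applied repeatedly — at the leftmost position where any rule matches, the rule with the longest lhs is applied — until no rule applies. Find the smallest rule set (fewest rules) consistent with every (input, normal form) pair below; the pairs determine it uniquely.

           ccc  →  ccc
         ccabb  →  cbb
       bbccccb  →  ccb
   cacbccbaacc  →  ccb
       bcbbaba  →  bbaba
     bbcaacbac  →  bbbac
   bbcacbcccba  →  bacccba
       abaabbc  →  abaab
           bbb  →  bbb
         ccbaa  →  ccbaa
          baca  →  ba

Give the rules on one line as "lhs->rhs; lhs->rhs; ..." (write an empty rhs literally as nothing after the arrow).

  | ccc
  | ccabb => cbb
  | bbccccb => bcccb => ccb
  | cacbccbaacc => cbccbaacc => ccbaacc => ccbbc => ccb

aac->b; bc->; ca->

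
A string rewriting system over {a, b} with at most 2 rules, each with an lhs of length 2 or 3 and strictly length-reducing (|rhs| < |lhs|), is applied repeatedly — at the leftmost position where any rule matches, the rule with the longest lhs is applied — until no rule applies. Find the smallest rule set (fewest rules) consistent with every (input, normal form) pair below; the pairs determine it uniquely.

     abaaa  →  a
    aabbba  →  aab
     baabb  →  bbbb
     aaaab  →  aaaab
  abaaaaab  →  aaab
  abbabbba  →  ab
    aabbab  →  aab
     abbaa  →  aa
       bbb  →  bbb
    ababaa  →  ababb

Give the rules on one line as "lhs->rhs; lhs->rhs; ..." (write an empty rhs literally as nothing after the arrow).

baa->bb; bba->

  | abaaa => abba => a
  | aabbba => aab
  | baabb => bbbb
  | aaaab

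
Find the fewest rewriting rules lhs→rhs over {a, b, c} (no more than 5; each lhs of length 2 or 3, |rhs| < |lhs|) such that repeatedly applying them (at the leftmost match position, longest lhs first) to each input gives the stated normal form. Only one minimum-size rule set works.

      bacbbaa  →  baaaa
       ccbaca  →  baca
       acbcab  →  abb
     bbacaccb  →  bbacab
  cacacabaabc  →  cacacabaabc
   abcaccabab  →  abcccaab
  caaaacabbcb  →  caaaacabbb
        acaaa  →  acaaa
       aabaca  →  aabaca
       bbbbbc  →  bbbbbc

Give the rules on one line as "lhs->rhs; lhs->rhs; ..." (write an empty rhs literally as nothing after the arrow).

  | bacbbaa => baaaa
  | ccbaca => cbaca => baca
  | acbcab => abcab => abcb => abb
  | bbacaccb => bbacacb => bbacab

bab->ab; bca->bc; cb->b; cbb->a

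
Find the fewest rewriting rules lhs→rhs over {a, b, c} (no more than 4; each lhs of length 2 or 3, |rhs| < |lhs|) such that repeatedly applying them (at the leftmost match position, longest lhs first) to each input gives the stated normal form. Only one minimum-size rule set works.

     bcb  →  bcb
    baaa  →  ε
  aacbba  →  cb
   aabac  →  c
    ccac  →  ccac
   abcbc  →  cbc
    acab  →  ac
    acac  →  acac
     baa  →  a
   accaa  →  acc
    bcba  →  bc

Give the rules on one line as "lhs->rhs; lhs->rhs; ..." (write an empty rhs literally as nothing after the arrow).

aa->; ab->; ba->

  | bcb
  | baaa => aa => ε
  | aacbba => cbba => cb
  | aabac => bac => c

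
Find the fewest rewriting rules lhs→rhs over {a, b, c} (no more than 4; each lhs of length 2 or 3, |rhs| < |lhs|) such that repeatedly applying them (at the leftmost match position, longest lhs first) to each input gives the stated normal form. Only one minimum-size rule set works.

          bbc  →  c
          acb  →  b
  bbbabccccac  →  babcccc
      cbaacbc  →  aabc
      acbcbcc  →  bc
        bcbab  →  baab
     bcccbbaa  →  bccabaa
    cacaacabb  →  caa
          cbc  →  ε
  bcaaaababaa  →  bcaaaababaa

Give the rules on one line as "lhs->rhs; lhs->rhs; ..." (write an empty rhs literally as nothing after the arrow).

ac->; bb->; cb->a

  | bbc => c
  | acb => b
  | bbbabccccac => babccccac => babcccc
  | cbaacbc => aaacbc => aabc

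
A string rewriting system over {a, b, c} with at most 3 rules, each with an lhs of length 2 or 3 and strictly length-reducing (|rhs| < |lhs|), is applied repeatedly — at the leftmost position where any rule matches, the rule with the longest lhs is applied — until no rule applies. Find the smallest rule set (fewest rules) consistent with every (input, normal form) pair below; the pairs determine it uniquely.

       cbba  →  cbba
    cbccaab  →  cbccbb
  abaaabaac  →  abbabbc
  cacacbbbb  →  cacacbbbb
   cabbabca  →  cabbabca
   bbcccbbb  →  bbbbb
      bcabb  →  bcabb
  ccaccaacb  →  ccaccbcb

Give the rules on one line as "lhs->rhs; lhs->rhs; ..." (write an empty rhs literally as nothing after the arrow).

aa->b; ccc->

  | cbba
  | cbccaab => cbccbb
  | abaaabaac => abbabaac => abbabbc
  | cacacbbbb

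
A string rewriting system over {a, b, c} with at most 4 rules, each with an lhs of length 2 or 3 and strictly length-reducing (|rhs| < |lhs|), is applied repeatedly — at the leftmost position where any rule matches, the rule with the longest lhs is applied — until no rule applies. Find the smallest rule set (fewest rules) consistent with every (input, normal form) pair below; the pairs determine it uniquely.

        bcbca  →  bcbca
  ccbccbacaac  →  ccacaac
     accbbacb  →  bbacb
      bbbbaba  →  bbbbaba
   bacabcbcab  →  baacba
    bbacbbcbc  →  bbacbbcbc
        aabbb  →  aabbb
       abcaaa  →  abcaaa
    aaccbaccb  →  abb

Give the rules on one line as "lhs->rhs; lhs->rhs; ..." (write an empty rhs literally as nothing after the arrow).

  | bcbca
  | ccbccbacaac => cccbacaac => ccacaac
  | accbbacb => bbacb
  | bbbbaba

acc->; cab->a; ccb->c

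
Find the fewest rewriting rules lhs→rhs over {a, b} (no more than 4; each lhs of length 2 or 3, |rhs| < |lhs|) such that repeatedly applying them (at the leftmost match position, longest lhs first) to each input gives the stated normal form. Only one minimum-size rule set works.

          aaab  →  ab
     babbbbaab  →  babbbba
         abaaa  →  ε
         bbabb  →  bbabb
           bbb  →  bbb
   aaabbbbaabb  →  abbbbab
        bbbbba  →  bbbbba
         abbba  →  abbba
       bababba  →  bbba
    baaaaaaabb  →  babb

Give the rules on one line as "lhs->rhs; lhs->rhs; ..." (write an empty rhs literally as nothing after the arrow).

aa->; aab->a; aba->

  | aaab => ab
  | babbbbaab => babbbba
  | abaaa => aa => ε
  | bbabb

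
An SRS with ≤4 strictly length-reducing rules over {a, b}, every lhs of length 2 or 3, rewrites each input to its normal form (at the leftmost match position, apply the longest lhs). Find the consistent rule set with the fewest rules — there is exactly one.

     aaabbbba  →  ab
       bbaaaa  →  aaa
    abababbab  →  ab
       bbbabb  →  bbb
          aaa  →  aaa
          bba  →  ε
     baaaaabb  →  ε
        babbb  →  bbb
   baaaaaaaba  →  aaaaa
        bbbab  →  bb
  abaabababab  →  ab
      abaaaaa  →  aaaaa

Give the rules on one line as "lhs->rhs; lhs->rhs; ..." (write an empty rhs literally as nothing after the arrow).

aab->; ba->; bba->

  | aaabbbba => abbba => ab
  | bbaaaa => aaa
  | abababbab => ababbab => abbab => ab
  | bbbabb => bbb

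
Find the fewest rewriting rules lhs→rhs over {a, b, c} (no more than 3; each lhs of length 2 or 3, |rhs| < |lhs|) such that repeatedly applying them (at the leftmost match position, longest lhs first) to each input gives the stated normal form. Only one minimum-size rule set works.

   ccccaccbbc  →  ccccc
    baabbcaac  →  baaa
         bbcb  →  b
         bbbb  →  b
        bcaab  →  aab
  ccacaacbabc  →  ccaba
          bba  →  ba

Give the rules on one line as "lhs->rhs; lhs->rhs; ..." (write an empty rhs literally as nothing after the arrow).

ac->; bb->b; bc->

  | ccccaccbbc => cccccbbc => cccccbc => ccccc
  | baabbcaac => baabcaac => baaaac => baaa
  | bbcb => bcb => b
  | bbbb => bbb => bb => b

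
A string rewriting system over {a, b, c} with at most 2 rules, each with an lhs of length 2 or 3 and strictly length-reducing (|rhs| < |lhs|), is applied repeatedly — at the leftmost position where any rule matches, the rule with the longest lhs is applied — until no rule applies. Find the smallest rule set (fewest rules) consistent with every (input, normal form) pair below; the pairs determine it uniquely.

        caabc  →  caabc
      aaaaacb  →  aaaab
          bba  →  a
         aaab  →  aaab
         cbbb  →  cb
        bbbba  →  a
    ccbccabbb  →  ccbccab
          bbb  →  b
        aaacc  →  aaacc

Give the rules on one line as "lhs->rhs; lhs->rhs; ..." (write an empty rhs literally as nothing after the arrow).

acb->b; bb->

  | caabc
  | aaaaacb => aaaab
  | bba => a
  | aaab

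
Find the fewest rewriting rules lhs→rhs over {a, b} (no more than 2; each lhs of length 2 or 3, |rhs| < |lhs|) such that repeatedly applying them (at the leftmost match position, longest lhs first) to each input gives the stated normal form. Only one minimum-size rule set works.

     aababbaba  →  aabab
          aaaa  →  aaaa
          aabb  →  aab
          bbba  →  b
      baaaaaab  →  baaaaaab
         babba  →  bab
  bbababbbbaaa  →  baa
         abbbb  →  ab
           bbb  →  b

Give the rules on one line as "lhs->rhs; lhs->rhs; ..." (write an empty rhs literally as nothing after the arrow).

  | aababbaba => aababba => aabab
  | aaaa
  | aabb => aab
  | bbba => bba => b

bb->b; bba->b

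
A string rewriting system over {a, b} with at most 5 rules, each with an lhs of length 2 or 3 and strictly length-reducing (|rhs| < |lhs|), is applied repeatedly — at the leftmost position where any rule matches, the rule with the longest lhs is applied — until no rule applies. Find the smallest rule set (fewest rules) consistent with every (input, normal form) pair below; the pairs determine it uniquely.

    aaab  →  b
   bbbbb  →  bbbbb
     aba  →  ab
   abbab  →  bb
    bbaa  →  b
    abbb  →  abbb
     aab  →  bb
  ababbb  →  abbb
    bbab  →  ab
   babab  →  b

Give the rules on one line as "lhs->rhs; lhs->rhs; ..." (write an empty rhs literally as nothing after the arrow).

aa->b; ba->b; bab->b; bba->a

  | aaab => bab => b
  | bbbbb
  | aba => ab
  | abbab => aab => bb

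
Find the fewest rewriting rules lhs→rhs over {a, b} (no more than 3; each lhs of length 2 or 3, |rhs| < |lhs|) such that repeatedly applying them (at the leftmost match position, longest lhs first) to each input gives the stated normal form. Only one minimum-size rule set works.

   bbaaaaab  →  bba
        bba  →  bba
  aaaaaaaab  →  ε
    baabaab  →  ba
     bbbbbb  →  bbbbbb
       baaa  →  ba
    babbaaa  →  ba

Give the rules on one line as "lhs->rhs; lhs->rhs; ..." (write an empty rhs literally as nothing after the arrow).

aa->a; ab->; bab->ba

  | bbaaaaab => bbaaaab => bbaaab => bbaab => bbab => bba
  | bba
  | aaaaaaaab => aaaaaaab => aaaaaab => aaaaab => aaaab => aaab => aab => ab => ε
  | baabaab => babaab => baaab => baab => bab => ba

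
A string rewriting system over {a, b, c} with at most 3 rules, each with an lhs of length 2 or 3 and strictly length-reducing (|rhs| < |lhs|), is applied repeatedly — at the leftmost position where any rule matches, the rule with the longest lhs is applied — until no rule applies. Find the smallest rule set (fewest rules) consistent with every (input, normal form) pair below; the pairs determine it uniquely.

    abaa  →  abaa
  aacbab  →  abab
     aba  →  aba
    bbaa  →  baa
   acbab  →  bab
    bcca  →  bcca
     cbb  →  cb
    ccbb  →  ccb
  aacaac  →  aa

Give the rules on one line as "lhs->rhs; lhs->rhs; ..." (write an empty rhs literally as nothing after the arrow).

ac->; bb->b

  | abaa
  | aacbab => abab
  | aba
  | bbaa => baa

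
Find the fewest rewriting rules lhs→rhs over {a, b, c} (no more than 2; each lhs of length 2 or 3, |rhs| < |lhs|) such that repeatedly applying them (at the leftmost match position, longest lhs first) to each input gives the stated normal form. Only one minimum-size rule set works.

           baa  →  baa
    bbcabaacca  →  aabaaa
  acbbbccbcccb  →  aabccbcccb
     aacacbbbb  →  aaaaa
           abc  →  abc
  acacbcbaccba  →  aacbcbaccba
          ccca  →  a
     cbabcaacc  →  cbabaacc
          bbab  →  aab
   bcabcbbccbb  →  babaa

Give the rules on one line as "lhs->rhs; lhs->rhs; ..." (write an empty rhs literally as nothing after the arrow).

  | baa
  | bbcabaacca => acabaacca => aabaacca => aabaaca => aabaaa
  | acbbbccbcccb => acabccbcccb => aabccbcccb
  | aacacbbbb => aaacbbbb => aaacabb => aaaabb => aaaaa

bb->a; ca->a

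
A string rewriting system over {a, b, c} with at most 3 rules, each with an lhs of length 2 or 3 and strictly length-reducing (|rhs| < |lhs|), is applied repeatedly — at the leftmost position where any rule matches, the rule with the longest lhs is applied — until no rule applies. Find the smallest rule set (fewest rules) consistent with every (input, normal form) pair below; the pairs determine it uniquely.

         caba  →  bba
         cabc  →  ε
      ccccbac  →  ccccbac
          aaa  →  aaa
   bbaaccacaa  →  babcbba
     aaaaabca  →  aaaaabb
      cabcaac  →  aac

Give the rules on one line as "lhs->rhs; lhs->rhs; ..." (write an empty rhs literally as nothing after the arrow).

baa->ab; bbc->; ca->b

  | caba => bba
  | cabc => bbc => ε
  | ccccbac
  | aaa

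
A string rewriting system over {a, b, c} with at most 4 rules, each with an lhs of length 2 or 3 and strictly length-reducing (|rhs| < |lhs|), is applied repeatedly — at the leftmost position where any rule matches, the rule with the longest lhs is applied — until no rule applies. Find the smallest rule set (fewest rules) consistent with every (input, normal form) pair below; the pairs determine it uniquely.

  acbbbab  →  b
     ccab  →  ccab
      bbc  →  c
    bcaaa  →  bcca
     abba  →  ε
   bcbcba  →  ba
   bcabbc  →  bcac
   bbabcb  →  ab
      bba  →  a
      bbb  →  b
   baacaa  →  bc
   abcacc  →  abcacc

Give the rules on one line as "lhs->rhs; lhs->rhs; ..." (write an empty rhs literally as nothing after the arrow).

aa->; aaa->ca; bb->; cb->

  | acbbbab => abbab => aab => b
  | ccab
  | bbc => c
  | bcaaa => bcca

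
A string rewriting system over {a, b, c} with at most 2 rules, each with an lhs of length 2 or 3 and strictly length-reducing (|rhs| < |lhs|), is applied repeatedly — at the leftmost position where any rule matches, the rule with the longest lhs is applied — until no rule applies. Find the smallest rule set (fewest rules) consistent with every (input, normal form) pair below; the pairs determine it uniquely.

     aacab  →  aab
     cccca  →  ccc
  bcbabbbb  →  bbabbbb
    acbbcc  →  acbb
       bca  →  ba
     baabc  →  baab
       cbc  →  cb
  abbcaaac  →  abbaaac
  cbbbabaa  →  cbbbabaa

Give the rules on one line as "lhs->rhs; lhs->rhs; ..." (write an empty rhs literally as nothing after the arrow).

bc->b; ca->

  | aacab => aab
  | cccca => ccc
  | bcbabbbb => bbabbbb
  | acbbcc => acbbc => acbb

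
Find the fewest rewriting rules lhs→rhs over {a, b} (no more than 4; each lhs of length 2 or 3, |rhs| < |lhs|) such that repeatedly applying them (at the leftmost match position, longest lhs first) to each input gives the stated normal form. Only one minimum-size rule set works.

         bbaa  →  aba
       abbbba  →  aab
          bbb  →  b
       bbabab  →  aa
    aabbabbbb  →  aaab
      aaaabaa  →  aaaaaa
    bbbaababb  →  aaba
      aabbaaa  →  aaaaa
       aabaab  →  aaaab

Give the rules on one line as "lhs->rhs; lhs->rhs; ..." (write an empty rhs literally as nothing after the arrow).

  | bbaa => aba
  | abbbba => abba => aab
  | bbb => b
  | bbabab => abbab => aabb => aa

baa->aa; bb->; bba->ab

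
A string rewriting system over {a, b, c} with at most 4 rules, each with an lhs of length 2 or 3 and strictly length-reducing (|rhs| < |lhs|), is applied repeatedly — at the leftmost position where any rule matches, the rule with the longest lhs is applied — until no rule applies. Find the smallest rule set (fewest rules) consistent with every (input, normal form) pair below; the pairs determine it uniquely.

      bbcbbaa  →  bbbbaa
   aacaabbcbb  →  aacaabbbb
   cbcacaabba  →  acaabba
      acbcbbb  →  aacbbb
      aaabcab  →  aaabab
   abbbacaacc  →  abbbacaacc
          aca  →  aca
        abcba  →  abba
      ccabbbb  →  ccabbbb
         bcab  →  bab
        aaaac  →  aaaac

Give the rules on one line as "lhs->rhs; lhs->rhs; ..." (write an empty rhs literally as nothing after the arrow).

  | bbcbbaa => bbbbaa
  | aacaabbcbb => aacaabbbb
  | cbcacaabba => acacaabba => acaabba
  | acbcbbb => aacbbb

bc->b; cac->c; cbc->ac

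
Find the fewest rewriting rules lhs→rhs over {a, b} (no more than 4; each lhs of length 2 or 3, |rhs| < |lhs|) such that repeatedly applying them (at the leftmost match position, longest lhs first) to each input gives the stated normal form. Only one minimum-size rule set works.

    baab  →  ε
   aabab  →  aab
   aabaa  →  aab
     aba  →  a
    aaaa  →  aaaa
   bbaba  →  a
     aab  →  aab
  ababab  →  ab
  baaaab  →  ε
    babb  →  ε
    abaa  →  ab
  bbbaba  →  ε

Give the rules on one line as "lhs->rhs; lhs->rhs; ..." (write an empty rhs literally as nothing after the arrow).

  | baab => bb => ε
  | aabab => aab
  | aabaa => aab
  | aba => a

ba->; baa->b; bb->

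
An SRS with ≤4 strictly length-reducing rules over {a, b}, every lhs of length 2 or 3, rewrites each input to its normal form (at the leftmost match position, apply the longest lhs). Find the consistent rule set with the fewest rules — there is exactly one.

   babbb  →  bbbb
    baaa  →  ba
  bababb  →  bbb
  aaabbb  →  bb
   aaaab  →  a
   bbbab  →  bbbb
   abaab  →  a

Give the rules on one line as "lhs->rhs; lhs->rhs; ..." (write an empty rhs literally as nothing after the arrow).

  | babbb => bbbb
  | baaa => baa => ba
  | bababb => babb => bbb
  | aaabbb => aabbb => abb => bb

aa->a; aab->a; ab->b; aba->a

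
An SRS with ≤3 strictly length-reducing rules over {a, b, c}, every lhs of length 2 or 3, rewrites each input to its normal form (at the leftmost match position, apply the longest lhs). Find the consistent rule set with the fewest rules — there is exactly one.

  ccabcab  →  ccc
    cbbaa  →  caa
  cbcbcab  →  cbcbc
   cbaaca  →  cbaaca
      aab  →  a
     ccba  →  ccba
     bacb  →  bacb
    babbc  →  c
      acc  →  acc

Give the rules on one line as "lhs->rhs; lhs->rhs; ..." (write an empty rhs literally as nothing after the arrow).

ab->; bb->

  | ccabcab => cccab => ccc
  | cbbaa => caa
  | cbcbcab => cbcbc
  | cbaaca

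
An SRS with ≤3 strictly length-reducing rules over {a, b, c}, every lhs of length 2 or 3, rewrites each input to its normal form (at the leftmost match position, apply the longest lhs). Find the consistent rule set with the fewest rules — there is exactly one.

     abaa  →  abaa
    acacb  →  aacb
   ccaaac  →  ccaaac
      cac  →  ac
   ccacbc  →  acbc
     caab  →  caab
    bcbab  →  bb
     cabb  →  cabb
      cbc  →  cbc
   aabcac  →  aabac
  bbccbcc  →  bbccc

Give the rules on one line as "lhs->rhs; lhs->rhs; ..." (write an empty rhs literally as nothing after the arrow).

cac->ac; cba->; ccb->c

  | abaa
  | acacb => aacb
  | ccaaac
  | cac => ac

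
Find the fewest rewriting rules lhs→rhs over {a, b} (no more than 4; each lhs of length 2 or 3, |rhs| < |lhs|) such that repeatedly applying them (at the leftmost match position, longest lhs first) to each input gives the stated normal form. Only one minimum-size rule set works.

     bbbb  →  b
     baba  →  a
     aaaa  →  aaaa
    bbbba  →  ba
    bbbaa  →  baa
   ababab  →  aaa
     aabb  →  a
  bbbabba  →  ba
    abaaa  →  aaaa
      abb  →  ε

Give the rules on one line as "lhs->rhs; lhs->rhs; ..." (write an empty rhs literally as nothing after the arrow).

  | bbbb => bbb => bb => b
  | baba => a
  | aaaa
  | bbbba => bbba => bba => ba

ab->a; abb->; bab->; bb->b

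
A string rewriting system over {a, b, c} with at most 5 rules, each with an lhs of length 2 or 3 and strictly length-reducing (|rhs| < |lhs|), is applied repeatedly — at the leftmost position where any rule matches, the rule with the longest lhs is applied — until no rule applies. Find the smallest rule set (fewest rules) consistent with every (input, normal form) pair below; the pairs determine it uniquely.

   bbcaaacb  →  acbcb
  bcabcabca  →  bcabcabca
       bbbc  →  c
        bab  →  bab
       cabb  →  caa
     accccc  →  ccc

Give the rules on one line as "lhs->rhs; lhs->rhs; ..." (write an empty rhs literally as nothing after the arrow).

aaa->b; acc->; bb->a; bbb->

  | bbcaaacb => acaaacb => acbcb
  | bcabcabca
  | bbbc => c
  | bab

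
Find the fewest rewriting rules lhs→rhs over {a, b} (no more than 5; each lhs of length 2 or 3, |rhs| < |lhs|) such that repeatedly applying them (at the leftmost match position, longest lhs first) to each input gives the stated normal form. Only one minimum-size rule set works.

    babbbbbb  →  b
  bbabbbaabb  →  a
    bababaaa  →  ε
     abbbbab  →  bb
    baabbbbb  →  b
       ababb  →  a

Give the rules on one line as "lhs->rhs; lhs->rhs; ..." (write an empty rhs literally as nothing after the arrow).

aa->b; ab->b; bba->; bbb->a

  | babbbbbb => bbbbbbb => abbbb => bbbb => ab => b
  | bbabbbaabb => bbbaabb => aaabb => babb => bbb => a
  | bababaaa => bbabaaa => baaa => bba => ε
  | abbbbab => bbbbab => abab => bab => bb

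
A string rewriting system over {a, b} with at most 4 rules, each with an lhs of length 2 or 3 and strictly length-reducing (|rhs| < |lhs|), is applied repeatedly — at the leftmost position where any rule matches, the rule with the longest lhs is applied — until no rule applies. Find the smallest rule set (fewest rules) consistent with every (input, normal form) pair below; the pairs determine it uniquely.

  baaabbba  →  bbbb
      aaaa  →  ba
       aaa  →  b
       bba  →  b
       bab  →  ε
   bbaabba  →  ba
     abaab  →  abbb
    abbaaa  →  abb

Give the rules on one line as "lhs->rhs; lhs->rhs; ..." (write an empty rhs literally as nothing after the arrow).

aa->b; aaa->b; bab->; bba->b

  | baaabbba => bbbbba => bbbb
  | aaaa => ba
  | aaa => b
  | bba => b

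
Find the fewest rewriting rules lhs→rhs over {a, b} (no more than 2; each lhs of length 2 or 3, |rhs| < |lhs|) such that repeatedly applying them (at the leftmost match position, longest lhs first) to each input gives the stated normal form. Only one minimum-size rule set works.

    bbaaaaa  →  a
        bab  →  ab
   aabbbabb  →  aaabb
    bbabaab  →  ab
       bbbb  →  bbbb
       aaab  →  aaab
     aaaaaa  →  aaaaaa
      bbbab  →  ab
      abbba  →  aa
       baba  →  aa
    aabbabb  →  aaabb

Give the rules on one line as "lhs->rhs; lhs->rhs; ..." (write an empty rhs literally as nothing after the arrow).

ba->a; baa->

  | bbaaaaa => baaa => a
  | bab => ab
  | aabbbabb => aabbabb => aababb => aaabb
  | bbabaab => babaab => abaab => ab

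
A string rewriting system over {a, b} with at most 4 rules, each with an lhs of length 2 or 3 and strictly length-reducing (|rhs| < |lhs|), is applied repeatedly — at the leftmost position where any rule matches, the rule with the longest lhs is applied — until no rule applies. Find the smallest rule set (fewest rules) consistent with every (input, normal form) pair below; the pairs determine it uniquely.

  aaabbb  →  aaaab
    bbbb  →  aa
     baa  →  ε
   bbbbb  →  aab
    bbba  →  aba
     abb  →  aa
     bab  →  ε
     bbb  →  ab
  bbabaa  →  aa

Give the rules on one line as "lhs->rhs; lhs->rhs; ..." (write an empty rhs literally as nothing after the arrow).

baa->; bab->; bb->a

  | aaabbb => aaaab
  | bbbb => abb => aa
  | baa => ε
  | bbbbb => abbb => aab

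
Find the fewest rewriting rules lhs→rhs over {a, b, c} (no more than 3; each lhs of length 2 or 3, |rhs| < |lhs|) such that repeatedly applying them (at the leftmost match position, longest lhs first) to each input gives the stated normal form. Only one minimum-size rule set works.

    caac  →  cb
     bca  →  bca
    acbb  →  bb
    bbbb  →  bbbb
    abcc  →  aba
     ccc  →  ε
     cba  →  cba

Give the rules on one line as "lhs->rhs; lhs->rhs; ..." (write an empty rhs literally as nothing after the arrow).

aac->b; ac->; cc->a

  | caac => cb
  | bca
  | acbb => bb
  | bbbb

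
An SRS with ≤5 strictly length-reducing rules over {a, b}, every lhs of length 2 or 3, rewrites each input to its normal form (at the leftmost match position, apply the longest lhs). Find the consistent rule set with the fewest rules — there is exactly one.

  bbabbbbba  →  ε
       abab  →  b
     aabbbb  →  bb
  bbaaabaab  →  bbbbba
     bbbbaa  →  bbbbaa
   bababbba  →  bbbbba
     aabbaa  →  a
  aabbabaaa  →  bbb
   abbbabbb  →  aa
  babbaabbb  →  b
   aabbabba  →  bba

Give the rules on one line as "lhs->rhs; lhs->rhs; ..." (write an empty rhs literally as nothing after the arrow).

aaa->bb; ab->; aba->; bab->aa

  | bbabbbbba => baabbbba => babbba => aabba => aba => ε
  | abab => b
  | aabbbb => abbb => bb
  | bbaaabaab => bbbbbaab => bbbbba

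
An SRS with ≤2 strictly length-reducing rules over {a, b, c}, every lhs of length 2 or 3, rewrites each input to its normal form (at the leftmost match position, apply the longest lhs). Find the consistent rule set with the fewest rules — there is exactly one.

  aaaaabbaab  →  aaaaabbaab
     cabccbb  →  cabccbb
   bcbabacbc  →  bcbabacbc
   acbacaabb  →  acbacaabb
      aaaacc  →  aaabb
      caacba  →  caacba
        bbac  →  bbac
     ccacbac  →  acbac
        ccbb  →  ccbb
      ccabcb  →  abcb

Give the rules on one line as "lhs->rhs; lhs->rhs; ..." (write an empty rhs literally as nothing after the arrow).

acc->bb; cca->a

  | aaaaabbaab
  | cabccbb
  | bcbabacbc
  | acbacaabb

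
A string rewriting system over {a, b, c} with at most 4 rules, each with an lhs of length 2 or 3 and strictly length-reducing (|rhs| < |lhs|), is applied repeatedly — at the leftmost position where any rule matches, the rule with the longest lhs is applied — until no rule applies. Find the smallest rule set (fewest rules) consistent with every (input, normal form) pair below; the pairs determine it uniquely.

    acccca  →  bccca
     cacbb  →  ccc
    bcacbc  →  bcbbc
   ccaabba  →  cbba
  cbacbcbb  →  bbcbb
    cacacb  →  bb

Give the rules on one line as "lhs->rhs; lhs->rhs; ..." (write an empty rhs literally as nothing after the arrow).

  | acccca => bccca
  | cacbb => cbbb => ccc
  | bcacbc => bcbbc
  | ccaabba => cbba

ac->b; bbb->cc; caa->; cba->a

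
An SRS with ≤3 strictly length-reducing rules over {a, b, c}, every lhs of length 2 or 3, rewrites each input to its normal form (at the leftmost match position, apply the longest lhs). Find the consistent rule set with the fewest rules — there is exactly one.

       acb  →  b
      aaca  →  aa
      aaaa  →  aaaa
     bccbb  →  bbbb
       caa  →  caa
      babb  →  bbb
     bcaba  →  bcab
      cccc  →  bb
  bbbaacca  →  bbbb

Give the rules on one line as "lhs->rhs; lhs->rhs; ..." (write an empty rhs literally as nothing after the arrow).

ac->; ba->b; cc->b

  | acb => b
  | aaca => aa
  | aaaa
  | bccbb => bbbb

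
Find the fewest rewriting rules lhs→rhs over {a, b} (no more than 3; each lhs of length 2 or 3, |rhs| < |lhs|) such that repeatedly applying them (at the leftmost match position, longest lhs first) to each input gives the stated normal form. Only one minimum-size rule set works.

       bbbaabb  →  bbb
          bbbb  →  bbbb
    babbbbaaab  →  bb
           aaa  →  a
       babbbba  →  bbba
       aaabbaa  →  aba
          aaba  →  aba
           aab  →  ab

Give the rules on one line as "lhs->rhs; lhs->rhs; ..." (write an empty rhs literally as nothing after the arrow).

  | bbbaabb => bbbabb => bbb
  | bbbb
  | babbbbaaab => bbbaaab => bbbaab => bbbab => bb
  | aaa => aa => a

aa->a; abb->ab; bab->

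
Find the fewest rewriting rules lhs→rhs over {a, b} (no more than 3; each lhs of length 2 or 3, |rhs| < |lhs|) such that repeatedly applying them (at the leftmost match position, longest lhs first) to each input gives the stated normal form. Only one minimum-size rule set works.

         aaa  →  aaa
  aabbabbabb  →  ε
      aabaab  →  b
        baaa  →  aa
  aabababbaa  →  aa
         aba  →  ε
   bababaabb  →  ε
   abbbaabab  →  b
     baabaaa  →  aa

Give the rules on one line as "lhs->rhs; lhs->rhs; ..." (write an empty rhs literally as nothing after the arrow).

  | aaa
  | aabbabbabb => abbabbabb => bbabbabb => abbabb => bbabb => abb => bb => ε
  | aabaab => abaab => baab => ab => b
  | baaa => aa

ab->b; ba->; bb->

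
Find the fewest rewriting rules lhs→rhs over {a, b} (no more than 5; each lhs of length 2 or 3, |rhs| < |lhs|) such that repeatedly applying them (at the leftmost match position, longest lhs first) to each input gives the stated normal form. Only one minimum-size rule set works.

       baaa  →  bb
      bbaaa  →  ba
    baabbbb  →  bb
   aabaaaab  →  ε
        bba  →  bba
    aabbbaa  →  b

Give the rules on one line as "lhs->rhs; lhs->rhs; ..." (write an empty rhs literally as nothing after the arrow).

  | baaa => baa => bb
  | bbaaa => bbaa => bbb => ba
  | baabbbb => bbbbbb => babbb => bb
  | aabaaaab => bbaaaab => bbaaab => bbaab => bbbb => bab => ε

aa->b; aaa->aa; bab->; bbb->ba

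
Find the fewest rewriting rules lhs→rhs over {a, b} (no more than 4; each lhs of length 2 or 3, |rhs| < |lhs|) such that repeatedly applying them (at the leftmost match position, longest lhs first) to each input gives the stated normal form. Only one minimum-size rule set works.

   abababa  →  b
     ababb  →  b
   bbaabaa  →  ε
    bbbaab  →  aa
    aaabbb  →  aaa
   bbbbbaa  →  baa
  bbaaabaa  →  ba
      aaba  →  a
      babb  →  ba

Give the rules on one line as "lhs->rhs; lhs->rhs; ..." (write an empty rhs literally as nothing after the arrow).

  | abababa => bbbaba => aba => bb => b
  | ababb => bbbb => b
  | bbaabaa => baabaa => babba => baba => bbb => ε
  | bbbaab => aab => aa

ab->a; aba->bb; bb->b; bbb->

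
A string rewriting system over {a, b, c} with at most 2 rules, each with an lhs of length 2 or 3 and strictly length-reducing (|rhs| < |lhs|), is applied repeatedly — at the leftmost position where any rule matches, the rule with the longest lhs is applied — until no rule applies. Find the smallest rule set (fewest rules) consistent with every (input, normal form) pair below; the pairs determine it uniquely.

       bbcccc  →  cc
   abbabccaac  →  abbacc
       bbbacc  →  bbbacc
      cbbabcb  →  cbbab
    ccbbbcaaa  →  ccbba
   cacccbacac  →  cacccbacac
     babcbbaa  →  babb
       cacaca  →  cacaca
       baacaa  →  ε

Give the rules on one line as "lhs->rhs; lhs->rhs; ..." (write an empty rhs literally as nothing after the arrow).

  | bbcccc => bccc => cc
  | abbabccaac => abbacaac => abbacc
  | bbbacc
  | cbbabcb => cbbab

aa->; bc->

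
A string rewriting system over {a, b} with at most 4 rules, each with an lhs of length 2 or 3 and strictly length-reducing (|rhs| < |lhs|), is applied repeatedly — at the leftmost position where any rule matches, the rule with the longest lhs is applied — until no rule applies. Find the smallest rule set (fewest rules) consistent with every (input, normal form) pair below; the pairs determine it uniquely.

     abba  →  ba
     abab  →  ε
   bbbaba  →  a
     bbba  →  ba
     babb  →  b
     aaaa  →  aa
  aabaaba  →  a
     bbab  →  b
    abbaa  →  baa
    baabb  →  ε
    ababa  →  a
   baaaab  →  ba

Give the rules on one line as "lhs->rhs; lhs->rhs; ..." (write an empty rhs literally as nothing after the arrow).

  | abba => ba
  | abab => ab => ε
  | bbbaba => baba => a
  | bbba => ba

aaa->a; ab->; bab->; bbb->b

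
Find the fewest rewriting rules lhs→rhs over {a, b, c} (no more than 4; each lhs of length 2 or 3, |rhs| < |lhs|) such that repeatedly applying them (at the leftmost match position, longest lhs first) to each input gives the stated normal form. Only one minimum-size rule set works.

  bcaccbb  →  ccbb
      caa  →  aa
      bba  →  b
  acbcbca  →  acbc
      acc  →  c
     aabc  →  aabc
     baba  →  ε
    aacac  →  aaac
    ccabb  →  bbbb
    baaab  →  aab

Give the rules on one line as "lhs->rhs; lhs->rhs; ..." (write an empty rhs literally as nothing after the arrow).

acc->c; ba->; ca->a; cca->bb

  | bcaccbb => baccbb => ccbb
  | caa => aa
  | bba => b
  | acbcbca => acbcba => acbc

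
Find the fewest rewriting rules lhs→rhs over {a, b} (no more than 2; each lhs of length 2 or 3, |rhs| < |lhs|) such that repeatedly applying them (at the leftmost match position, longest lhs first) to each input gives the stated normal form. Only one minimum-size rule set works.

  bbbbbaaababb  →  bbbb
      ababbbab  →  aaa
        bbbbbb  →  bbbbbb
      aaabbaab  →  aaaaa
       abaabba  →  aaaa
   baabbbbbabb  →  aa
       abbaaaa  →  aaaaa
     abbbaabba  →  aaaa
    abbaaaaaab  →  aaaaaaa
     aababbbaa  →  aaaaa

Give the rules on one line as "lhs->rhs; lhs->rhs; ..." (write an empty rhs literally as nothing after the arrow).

ab->a; ba->

  | bbbbbaaababb => bbbbaababb => bbbababb => bbbabb => bbbb
  | ababbbab => aabbbab => aabbab => aabab => aaab => aaa
  | bbbbbb
  | aaabbaab => aaabaab => aaaaab => aaaaa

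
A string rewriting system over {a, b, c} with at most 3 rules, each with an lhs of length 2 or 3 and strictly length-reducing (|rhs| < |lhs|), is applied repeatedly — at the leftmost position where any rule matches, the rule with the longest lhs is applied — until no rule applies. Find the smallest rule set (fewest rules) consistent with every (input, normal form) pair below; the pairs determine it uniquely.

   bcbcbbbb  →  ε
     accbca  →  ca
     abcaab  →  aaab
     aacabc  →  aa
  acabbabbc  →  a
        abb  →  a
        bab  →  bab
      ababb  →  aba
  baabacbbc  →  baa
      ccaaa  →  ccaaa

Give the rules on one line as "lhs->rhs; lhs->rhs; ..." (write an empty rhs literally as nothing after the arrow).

ac->; bb->; bc->

  | bcbcbbbb => bcbbbb => bbbb => bb => ε
  | accbca => cbca => ca
  | abcaab => aaab
  | aacabc => aabc => aa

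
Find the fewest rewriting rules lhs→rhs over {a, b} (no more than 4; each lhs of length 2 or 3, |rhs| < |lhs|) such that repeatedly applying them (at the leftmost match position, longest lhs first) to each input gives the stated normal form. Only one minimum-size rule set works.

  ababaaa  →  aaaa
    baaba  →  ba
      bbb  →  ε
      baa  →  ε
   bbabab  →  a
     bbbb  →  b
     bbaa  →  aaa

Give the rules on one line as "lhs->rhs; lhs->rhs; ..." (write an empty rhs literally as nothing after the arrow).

  | ababaaa => babaaa => bbaaa => aaaa
  | baaba => ba
  | bbb => ε
  | baa => ε

ab->b; baa->; bb->a; bbb->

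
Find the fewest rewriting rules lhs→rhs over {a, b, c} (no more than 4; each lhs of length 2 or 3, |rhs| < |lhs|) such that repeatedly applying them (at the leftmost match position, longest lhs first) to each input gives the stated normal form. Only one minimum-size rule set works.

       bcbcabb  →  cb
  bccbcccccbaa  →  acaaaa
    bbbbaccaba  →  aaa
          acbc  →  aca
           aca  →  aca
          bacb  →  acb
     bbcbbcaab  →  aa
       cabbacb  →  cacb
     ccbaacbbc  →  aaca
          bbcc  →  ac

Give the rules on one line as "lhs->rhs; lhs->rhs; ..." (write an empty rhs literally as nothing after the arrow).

  | bcbcabb => abcabb => cabb => cb
  | bccbcccccbaa => acbcccccbaa => acaccccbaa => acaaccbaa => acaaabaa => acaaaa
  | bbbbaccaba => bbbaccaba => bbaccaba => baccaba => accaba => aaaba => aaa
  | acbc => aca

ab->; ba->a; bc->a; cc->a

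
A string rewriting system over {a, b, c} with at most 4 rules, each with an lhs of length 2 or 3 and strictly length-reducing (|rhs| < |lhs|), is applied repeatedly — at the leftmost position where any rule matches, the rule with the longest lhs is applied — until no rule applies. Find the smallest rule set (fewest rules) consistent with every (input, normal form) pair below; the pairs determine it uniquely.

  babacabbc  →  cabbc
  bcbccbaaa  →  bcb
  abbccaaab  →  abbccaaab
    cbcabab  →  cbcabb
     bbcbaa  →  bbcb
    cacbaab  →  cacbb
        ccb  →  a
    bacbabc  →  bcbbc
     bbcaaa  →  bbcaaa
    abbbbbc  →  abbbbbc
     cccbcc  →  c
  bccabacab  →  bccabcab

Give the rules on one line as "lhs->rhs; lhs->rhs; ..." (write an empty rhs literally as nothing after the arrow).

  | babacabbc => bbacabbc => cabbc
  | bcbccbaaa => bcbaaaa => bcbaaa => bcbaa => bcba => bcb
  | abbccaaab
  | cbcabab => cbcabb

acc->; ba->b; bba->; ccb->a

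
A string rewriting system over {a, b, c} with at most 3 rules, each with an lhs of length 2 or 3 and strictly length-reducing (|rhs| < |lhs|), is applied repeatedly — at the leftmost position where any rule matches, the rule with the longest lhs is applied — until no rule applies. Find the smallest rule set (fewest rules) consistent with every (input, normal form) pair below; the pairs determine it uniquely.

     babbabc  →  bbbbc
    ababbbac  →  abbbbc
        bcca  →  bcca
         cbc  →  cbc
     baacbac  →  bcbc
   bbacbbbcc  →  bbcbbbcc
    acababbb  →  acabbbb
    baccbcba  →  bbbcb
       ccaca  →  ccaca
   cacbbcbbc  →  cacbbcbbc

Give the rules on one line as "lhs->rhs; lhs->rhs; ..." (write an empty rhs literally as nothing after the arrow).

  | babbabc => bbbabc => bbbbc
  | ababbbac => abbbbac => abbbbc
  | bcca
  | cbc

ba->b; ccb->bb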